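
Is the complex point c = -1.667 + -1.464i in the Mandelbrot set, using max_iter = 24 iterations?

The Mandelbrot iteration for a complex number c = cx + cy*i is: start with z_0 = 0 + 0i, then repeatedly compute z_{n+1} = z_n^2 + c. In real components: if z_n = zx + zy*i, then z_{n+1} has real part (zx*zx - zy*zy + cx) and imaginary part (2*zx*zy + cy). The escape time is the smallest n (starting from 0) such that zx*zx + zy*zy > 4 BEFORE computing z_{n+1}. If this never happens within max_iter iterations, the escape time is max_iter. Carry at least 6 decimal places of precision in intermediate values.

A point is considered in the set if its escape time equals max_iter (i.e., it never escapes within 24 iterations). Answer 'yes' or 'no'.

z_0 = 0 + 0i, c = -1.6670 + -1.4640i
Iter 1: z = -1.6670 + -1.4640i, |z|^2 = 4.9222
Escaped at iteration 1

Answer: no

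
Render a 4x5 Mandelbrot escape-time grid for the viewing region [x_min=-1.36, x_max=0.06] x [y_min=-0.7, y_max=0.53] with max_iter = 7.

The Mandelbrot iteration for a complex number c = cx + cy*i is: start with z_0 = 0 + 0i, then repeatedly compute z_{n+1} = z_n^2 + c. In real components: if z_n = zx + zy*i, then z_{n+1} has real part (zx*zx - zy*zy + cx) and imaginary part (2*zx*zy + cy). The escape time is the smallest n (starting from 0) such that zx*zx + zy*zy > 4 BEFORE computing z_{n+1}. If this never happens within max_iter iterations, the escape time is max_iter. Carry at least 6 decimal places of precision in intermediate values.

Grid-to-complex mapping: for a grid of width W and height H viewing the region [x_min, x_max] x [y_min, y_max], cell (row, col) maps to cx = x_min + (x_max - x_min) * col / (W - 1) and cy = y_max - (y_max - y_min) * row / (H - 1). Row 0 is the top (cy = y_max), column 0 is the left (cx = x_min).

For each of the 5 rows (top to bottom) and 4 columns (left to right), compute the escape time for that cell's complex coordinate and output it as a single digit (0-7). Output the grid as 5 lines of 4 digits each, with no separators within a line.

Answer: 3577
7777
7777
5777
3477

Derivation:
(row=0, col=0): c = -1.3600 + 0.5300i → escape time 3
(row=0, col=1): c = -0.8867 + 0.5300i → escape time 5
(row=0, col=2): c = -0.4133 + 0.5300i → escape time 7
(row=0, col=3): c = 0.0600 + 0.5300i → escape time 7
(row=1, col=0): c = -1.3600 + 0.2225i → escape time 7
(row=1, col=1): c = -0.8867 + 0.2225i → escape time 7
(row=1, col=2): c = -0.4133 + 0.2225i → escape time 7
(row=1, col=3): c = 0.0600 + 0.2225i → escape time 7
(row=2, col=0): c = -1.3600 + -0.0850i → escape time 7
(row=2, col=1): c = -0.8867 + -0.0850i → escape time 7
(row=2, col=2): c = -0.4133 + -0.0850i → escape time 7
(row=2, col=3): c = 0.0600 + -0.0850i → escape time 7
(row=3, col=0): c = -1.3600 + -0.3925i → escape time 5
(row=3, col=1): c = -0.8867 + -0.3925i → escape time 7
(row=3, col=2): c = -0.4133 + -0.3925i → escape time 7
(row=3, col=3): c = 0.0600 + -0.3925i → escape time 7
(row=4, col=0): c = -1.3600 + -0.7000i → escape time 3
(row=4, col=1): c = -0.8867 + -0.7000i → escape time 4
(row=4, col=2): c = -0.4133 + -0.7000i → escape time 7
(row=4, col=3): c = 0.0600 + -0.7000i → escape time 7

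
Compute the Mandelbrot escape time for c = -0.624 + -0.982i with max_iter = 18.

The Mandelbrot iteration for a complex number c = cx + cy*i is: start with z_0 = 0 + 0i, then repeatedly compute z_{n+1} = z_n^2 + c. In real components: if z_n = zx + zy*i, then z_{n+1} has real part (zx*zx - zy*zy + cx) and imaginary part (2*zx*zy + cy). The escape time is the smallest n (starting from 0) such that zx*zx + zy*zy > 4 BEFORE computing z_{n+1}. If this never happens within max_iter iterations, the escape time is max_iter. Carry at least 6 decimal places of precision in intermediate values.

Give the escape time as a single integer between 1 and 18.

z_0 = 0 + 0i, c = -0.6240 + -0.9820i
Iter 1: z = -0.6240 + -0.9820i, |z|^2 = 1.3537
Iter 2: z = -1.1989 + 0.2435i, |z|^2 = 1.4968
Iter 3: z = 0.7542 + -1.5660i, |z|^2 = 3.0210
Iter 4: z = -2.5075 + -3.3440i, |z|^2 = 17.4700
Escaped at iteration 4

Answer: 4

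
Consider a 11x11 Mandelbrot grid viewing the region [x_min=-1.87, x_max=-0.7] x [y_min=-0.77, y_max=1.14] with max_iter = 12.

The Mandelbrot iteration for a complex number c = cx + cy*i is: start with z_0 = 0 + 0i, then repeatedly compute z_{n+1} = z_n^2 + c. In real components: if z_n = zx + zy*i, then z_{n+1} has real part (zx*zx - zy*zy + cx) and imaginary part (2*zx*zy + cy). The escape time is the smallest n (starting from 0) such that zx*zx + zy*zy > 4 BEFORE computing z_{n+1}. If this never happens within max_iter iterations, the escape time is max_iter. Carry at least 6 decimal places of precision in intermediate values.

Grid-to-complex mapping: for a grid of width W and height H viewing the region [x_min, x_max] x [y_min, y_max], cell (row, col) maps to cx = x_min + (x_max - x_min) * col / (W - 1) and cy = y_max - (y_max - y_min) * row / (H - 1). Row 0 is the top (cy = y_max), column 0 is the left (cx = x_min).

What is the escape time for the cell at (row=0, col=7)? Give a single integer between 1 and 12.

Answer: 3

Derivation:
z_0 = 0 + 0i, c = -1.0510 + 1.1400i
Iter 1: z = -1.0510 + 1.1400i, |z|^2 = 2.4042
Iter 2: z = -1.2460 + -1.2563i, |z|^2 = 3.1308
Iter 3: z = -1.0767 + 4.2706i, |z|^2 = 19.3978
Escaped at iteration 3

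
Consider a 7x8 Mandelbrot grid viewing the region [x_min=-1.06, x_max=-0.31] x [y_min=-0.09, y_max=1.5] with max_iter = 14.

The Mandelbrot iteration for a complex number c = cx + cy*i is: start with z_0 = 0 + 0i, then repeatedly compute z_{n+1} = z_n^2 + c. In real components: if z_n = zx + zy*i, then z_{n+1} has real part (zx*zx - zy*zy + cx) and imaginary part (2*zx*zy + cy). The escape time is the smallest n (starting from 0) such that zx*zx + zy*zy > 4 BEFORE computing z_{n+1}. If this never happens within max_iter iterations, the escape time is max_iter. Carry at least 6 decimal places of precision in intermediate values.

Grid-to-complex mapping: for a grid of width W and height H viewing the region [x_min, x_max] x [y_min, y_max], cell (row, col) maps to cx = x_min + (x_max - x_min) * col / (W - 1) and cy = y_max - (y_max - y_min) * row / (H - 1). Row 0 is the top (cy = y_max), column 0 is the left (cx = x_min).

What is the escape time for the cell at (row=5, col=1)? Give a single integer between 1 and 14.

Answer: 7

Derivation:
z_0 = 0 + 0i, c = -0.9350 + 0.3643i
Iter 1: z = -0.9350 + 0.3643i, |z|^2 = 1.0069
Iter 2: z = -0.1935 + -0.3169i, |z|^2 = 0.1379
Iter 3: z = -0.9980 + 0.4869i, |z|^2 = 1.2331
Iter 4: z = -0.1761 + -0.6076i, |z|^2 = 0.4002
Iter 5: z = -1.2732 + 0.5783i, |z|^2 = 1.9554
Iter 6: z = 0.3517 + -1.1082i, |z|^2 = 1.3518
Iter 7: z = -2.0394 + -0.4152i, |z|^2 = 4.3316
Escaped at iteration 7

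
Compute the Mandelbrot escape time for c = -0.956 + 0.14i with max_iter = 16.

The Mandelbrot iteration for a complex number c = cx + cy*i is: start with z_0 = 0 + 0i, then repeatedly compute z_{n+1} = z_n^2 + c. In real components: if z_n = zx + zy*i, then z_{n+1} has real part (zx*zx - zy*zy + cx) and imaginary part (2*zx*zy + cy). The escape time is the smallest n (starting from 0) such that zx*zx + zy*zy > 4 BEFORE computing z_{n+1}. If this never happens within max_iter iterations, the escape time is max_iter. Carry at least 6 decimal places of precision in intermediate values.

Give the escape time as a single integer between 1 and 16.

Answer: 16

Derivation:
z_0 = 0 + 0i, c = -0.9560 + 0.1400i
Iter 1: z = -0.9560 + 0.1400i, |z|^2 = 0.9335
Iter 2: z = -0.0617 + -0.1277i, |z|^2 = 0.0201
Iter 3: z = -0.9685 + 0.1557i, |z|^2 = 0.9622
Iter 4: z = -0.0423 + -0.1617i, |z|^2 = 0.0279
Iter 5: z = -0.9804 + 0.1537i, |z|^2 = 0.9847
Iter 6: z = -0.0185 + -0.1613i, |z|^2 = 0.0264
Iter 7: z = -0.9817 + 0.1460i, |z|^2 = 0.9850
Iter 8: z = -0.0136 + -0.1466i, |z|^2 = 0.0217
Iter 9: z = -0.9773 + 0.1440i, |z|^2 = 0.9759
Iter 10: z = -0.0216 + -0.1415i, |z|^2 = 0.0205
Iter 11: z = -0.9755 + 0.1461i, |z|^2 = 0.9730
Iter 12: z = -0.0257 + -0.1451i, |z|^2 = 0.0217
Iter 13: z = -0.9764 + 0.1474i, |z|^2 = 0.9751
Iter 14: z = -0.0244 + -0.1479i, |z|^2 = 0.0225
Iter 15: z = -0.9773 + 0.1472i, |z|^2 = 0.9768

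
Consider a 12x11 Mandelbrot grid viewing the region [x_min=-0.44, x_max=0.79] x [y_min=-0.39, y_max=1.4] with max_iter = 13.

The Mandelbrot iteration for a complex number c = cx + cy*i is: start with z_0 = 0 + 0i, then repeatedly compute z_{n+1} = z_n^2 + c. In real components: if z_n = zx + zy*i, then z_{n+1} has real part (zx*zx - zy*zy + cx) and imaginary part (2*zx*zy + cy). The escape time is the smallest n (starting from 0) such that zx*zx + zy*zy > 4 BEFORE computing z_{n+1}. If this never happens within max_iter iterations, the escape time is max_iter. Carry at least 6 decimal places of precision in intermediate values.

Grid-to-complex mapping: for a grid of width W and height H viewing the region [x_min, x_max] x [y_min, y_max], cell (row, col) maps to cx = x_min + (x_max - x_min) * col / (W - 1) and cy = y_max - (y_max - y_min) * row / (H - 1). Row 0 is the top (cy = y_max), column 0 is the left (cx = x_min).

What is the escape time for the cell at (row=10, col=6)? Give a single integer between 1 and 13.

Answer: 13

Derivation:
z_0 = 0 + 0i, c = 0.2309 + -0.3900i
Iter 1: z = 0.2309 + -0.3900i, |z|^2 = 0.2054
Iter 2: z = 0.1321 + -0.5701i, |z|^2 = 0.3425
Iter 3: z = -0.0767 + -0.5407i, |z|^2 = 0.2982
Iter 4: z = -0.0555 + -0.3071i, |z|^2 = 0.0974
Iter 5: z = 0.1397 + -0.3559i, |z|^2 = 0.1462
Iter 6: z = 0.1238 + -0.4894i, |z|^2 = 0.2548
Iter 7: z = 0.0067 + -0.5111i, |z|^2 = 0.2613
Iter 8: z = -0.0303 + -0.3968i, |z|^2 = 0.1584
Iter 9: z = 0.0743 + -0.3659i, |z|^2 = 0.1394
Iter 10: z = 0.1025 + -0.4444i, |z|^2 = 0.2080
Iter 11: z = 0.0439 + -0.4811i, |z|^2 = 0.2334
Iter 12: z = 0.0014 + -0.4323i, |z|^2 = 0.1868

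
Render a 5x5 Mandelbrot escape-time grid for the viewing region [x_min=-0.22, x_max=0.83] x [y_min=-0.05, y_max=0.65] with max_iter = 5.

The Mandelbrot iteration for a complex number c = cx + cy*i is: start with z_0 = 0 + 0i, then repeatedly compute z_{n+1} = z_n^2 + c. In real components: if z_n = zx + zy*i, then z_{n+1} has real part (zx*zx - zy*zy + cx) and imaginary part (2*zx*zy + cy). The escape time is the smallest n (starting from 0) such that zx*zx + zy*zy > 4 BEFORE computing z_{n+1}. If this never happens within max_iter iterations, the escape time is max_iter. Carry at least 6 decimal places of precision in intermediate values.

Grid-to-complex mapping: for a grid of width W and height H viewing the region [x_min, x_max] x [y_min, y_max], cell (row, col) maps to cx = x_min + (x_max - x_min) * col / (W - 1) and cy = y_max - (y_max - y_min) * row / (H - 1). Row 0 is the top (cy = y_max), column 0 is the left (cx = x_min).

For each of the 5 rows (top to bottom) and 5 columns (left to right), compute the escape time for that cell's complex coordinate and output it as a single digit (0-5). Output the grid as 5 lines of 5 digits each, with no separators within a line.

Answer: 55532
55543
55543
55543
55543

Derivation:
(row=0, col=0): c = -0.2200 + 0.6500i → escape time 5
(row=0, col=1): c = 0.0425 + 0.6500i → escape time 5
(row=0, col=2): c = 0.3050 + 0.6500i → escape time 5
(row=0, col=3): c = 0.5675 + 0.6500i → escape time 3
(row=0, col=4): c = 0.8300 + 0.6500i → escape time 2
(row=1, col=0): c = -0.2200 + 0.4750i → escape time 5
(row=1, col=1): c = 0.0425 + 0.4750i → escape time 5
(row=1, col=2): c = 0.3050 + 0.4750i → escape time 5
(row=1, col=3): c = 0.5675 + 0.4750i → escape time 4
(row=1, col=4): c = 0.8300 + 0.4750i → escape time 3
(row=2, col=0): c = -0.2200 + 0.3000i → escape time 5
(row=2, col=1): c = 0.0425 + 0.3000i → escape time 5
(row=2, col=2): c = 0.3050 + 0.3000i → escape time 5
(row=2, col=3): c = 0.5675 + 0.3000i → escape time 4
(row=2, col=4): c = 0.8300 + 0.3000i → escape time 3
(row=3, col=0): c = -0.2200 + 0.1250i → escape time 5
(row=3, col=1): c = 0.0425 + 0.1250i → escape time 5
(row=3, col=2): c = 0.3050 + 0.1250i → escape time 5
(row=3, col=3): c = 0.5675 + 0.1250i → escape time 4
(row=3, col=4): c = 0.8300 + 0.1250i → escape time 3
(row=4, col=0): c = -0.2200 + -0.0500i → escape time 5
(row=4, col=1): c = 0.0425 + -0.0500i → escape time 5
(row=4, col=2): c = 0.3050 + -0.0500i → escape time 5
(row=4, col=3): c = 0.5675 + -0.0500i → escape time 4
(row=4, col=4): c = 0.8300 + -0.0500i → escape time 3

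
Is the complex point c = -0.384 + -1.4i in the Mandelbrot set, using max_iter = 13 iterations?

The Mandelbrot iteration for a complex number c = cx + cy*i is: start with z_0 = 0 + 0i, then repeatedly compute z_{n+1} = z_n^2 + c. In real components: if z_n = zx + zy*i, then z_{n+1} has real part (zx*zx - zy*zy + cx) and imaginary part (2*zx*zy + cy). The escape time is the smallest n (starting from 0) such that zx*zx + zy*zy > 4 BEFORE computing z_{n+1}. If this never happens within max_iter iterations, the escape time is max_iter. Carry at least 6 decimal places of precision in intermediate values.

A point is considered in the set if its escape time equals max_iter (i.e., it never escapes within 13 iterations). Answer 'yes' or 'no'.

Answer: no

Derivation:
z_0 = 0 + 0i, c = -0.3840 + -1.4000i
Iter 1: z = -0.3840 + -1.4000i, |z|^2 = 2.1075
Iter 2: z = -2.1965 + -0.3248i, |z|^2 = 4.9303
Escaped at iteration 2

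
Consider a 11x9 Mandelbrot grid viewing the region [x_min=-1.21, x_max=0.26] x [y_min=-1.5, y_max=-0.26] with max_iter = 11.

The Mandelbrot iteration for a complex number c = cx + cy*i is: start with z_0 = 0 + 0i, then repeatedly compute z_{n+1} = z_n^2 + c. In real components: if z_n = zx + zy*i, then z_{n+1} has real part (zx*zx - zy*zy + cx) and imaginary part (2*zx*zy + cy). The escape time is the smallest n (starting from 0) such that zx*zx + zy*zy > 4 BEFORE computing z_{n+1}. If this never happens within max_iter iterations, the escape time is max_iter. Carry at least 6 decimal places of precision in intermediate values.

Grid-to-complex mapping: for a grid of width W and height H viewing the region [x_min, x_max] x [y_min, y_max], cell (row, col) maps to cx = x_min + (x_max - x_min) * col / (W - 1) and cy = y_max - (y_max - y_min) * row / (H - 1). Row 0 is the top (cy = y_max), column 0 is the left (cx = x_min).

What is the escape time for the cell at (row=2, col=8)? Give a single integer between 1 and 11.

Answer: 11

Derivation:
z_0 = 0 + 0i, c = -0.0340 + -0.5700i
Iter 1: z = -0.0340 + -0.5700i, |z|^2 = 0.3261
Iter 2: z = -0.3577 + -0.5312i, |z|^2 = 0.4102
Iter 3: z = -0.1882 + -0.1899i, |z|^2 = 0.0715
Iter 4: z = -0.0346 + -0.4985i, |z|^2 = 0.2497
Iter 5: z = -0.2813 + -0.5355i, |z|^2 = 0.3659
Iter 6: z = -0.2416 + -0.2687i, |z|^2 = 0.1306
Iter 7: z = -0.0478 + -0.4402i, |z|^2 = 0.1960
Iter 8: z = -0.2254 + -0.5279i, |z|^2 = 0.3295
Iter 9: z = -0.2618 + -0.3320i, |z|^2 = 0.1788
Iter 10: z = -0.0757 + -0.3962i, |z|^2 = 0.1627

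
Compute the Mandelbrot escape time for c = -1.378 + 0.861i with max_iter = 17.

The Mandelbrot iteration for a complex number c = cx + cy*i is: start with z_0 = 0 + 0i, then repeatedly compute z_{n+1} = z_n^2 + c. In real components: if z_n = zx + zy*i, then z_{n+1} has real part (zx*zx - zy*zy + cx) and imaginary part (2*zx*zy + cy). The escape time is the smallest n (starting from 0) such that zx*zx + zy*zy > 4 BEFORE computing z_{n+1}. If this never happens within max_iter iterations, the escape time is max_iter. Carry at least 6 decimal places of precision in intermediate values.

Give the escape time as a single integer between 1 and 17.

z_0 = 0 + 0i, c = -1.3780 + 0.8610i
Iter 1: z = -1.3780 + 0.8610i, |z|^2 = 2.6402
Iter 2: z = -0.2204 + -1.5119i, |z|^2 = 2.3345
Iter 3: z = -3.6153 + 1.5276i, |z|^2 = 15.4038
Escaped at iteration 3

Answer: 3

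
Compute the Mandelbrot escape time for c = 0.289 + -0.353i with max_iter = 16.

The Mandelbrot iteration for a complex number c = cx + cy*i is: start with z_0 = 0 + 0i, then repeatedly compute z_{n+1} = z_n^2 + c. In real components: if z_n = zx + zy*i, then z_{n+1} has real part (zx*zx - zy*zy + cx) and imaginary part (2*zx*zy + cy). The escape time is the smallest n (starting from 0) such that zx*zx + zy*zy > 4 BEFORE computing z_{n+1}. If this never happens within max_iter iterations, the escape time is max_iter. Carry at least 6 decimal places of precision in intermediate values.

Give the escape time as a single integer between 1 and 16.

z_0 = 0 + 0i, c = 0.2890 + -0.3530i
Iter 1: z = 0.2890 + -0.3530i, |z|^2 = 0.2081
Iter 2: z = 0.2479 + -0.5570i, |z|^2 = 0.3717
Iter 3: z = 0.0402 + -0.6292i, |z|^2 = 0.3975
Iter 4: z = -0.1053 + -0.4036i, |z|^2 = 0.1739
Iter 5: z = 0.1372 + -0.2680i, |z|^2 = 0.0907
Iter 6: z = 0.2360 + -0.4266i, |z|^2 = 0.2376
Iter 7: z = 0.1627 + -0.5543i, |z|^2 = 0.3338
Iter 8: z = 0.0082 + -0.5334i, |z|^2 = 0.2846
Iter 9: z = 0.0045 + -0.3618i, |z|^2 = 0.1309
Iter 10: z = 0.1582 + -0.3563i, |z|^2 = 0.1519
Iter 11: z = 0.1871 + -0.4657i, |z|^2 = 0.2519
Iter 12: z = 0.1071 + -0.5272i, |z|^2 = 0.2895
Iter 13: z = 0.0225 + -0.4660i, |z|^2 = 0.2176
Iter 14: z = 0.0724 + -0.3740i, |z|^2 = 0.1451
Iter 15: z = 0.1544 + -0.4071i, |z|^2 = 0.1896

Answer: 16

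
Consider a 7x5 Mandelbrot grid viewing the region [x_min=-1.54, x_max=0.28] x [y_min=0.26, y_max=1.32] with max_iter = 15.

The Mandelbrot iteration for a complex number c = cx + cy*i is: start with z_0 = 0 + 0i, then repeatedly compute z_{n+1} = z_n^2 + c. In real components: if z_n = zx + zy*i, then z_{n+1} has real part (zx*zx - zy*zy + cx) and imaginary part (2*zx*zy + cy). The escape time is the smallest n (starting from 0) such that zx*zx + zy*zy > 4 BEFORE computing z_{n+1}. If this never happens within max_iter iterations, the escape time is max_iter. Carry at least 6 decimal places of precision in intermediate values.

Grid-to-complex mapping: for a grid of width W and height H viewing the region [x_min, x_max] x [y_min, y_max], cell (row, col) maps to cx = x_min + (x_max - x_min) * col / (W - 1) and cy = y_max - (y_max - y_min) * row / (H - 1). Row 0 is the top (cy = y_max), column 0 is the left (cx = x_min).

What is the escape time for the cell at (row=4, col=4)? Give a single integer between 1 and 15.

z_0 = 0 + 0i, c = -0.3267 + 0.2600i
Iter 1: z = -0.3267 + 0.2600i, |z|^2 = 0.1743
Iter 2: z = -0.2876 + 0.0901i, |z|^2 = 0.0908
Iter 3: z = -0.2521 + 0.2082i, |z|^2 = 0.1069
Iter 4: z = -0.3064 + 0.1550i, |z|^2 = 0.1179
Iter 5: z = -0.2568 + 0.1650i, |z|^2 = 0.0932
Iter 6: z = -0.2879 + 0.1753i, |z|^2 = 0.1136
Iter 7: z = -0.2745 + 0.1591i, |z|^2 = 0.1006
Iter 8: z = -0.2766 + 0.1727i, |z|^2 = 0.1063
Iter 9: z = -0.2800 + 0.1645i, |z|^2 = 0.1054
Iter 10: z = -0.2753 + 0.1679i, |z|^2 = 0.1040
Iter 11: z = -0.2791 + 0.1675i, |z|^2 = 0.1059
Iter 12: z = -0.2769 + 0.1665i, |z|^2 = 0.1044
Iter 13: z = -0.2777 + 0.1678i, |z|^2 = 0.1053
Iter 14: z = -0.2777 + 0.1668i, |z|^2 = 0.1049

Answer: 15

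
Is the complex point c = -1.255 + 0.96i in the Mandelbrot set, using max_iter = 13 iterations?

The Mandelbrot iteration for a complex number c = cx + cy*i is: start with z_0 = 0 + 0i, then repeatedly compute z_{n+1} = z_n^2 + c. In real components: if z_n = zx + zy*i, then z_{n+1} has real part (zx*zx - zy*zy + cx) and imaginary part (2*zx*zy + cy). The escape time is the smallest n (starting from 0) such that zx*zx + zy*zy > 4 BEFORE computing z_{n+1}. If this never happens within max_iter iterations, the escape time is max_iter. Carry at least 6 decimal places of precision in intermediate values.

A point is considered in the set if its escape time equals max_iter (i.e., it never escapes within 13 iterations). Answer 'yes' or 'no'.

z_0 = 0 + 0i, c = -1.2550 + 0.9600i
Iter 1: z = -1.2550 + 0.9600i, |z|^2 = 2.4966
Iter 2: z = -0.6016 + -1.4496i, |z|^2 = 2.4632
Iter 3: z = -2.9944 + 2.7041i, |z|^2 = 16.2788
Escaped at iteration 3

Answer: no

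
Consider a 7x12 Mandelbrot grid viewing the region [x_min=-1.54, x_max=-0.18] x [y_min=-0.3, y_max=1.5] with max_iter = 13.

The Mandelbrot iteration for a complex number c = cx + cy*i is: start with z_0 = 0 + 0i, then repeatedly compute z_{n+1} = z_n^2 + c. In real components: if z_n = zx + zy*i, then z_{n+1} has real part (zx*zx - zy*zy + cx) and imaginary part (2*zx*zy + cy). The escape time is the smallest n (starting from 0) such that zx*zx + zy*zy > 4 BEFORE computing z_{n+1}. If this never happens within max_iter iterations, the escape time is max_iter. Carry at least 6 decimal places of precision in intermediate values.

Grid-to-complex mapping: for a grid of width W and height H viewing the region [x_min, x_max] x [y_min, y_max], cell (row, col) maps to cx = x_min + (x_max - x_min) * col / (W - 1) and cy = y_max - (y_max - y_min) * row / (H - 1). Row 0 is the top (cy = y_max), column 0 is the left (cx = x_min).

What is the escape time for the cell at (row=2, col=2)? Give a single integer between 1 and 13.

z_0 = 0 + 0i, c = -1.0867 + 1.1727i
Iter 1: z = -1.0867 + 1.1727i, |z|^2 = 2.5561
Iter 2: z = -1.2811 + -1.3760i, |z|^2 = 3.5346
Iter 3: z = -1.3388 + 4.6983i, |z|^2 = 23.8668
Escaped at iteration 3

Answer: 3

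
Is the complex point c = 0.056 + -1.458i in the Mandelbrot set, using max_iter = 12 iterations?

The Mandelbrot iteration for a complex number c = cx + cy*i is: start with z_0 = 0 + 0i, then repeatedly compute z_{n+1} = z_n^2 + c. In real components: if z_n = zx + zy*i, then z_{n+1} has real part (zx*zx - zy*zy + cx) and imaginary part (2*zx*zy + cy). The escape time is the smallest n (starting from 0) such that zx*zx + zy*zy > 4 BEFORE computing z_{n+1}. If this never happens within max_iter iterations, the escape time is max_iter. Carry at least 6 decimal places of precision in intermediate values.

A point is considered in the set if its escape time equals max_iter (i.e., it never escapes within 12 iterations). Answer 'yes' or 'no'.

Answer: no

Derivation:
z_0 = 0 + 0i, c = 0.0560 + -1.4580i
Iter 1: z = 0.0560 + -1.4580i, |z|^2 = 2.1289
Iter 2: z = -2.0666 + -1.6213i, |z|^2 = 6.8996
Escaped at iteration 2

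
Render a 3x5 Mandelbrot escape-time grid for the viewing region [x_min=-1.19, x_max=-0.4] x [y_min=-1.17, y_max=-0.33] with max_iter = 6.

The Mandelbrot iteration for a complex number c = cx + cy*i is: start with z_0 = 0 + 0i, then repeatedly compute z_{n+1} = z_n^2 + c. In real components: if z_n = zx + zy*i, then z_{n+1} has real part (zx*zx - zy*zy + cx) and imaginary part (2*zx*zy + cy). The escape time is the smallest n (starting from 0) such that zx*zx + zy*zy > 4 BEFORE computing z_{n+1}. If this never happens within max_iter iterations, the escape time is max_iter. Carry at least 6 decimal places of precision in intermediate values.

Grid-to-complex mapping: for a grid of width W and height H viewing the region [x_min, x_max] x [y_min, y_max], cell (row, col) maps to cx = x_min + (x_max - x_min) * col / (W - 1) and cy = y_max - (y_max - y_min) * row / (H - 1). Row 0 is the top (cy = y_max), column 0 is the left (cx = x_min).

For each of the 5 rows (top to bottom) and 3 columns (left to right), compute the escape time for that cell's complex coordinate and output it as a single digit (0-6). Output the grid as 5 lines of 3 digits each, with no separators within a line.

(row=0, col=0): c = -1.1900 + -0.3300i → escape time 6
(row=0, col=1): c = -0.7950 + -0.3300i → escape time 6
(row=0, col=2): c = -0.4000 + -0.3300i → escape time 6
(row=1, col=0): c = -1.1900 + -0.5400i → escape time 4
(row=1, col=1): c = -0.7950 + -0.5400i → escape time 6
(row=1, col=2): c = -0.4000 + -0.5400i → escape time 6
(row=2, col=0): c = -1.1900 + -0.7500i → escape time 3
(row=2, col=1): c = -0.7950 + -0.7500i → escape time 4
(row=2, col=2): c = -0.4000 + -0.7500i → escape time 6
(row=3, col=0): c = -1.1900 + -0.9600i → escape time 3
(row=3, col=1): c = -0.7950 + -0.9600i → escape time 3
(row=3, col=2): c = -0.4000 + -0.9600i → escape time 5
(row=4, col=0): c = -1.1900 + -1.1700i → escape time 3
(row=4, col=1): c = -0.7950 + -1.1700i → escape time 3
(row=4, col=2): c = -0.4000 + -1.1700i → escape time 3

Answer: 666
466
346
335
333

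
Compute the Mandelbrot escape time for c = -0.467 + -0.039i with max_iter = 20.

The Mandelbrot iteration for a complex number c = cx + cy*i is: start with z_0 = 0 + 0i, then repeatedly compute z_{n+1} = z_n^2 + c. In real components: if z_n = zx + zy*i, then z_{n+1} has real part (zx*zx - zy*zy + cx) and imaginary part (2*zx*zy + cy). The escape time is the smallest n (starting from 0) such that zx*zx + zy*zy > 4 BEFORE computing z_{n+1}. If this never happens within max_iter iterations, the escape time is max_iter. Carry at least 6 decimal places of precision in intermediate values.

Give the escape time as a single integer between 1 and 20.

Answer: 20

Derivation:
z_0 = 0 + 0i, c = -0.4670 + -0.0390i
Iter 1: z = -0.4670 + -0.0390i, |z|^2 = 0.2196
Iter 2: z = -0.2504 + -0.0026i, |z|^2 = 0.0627
Iter 3: z = -0.4043 + -0.0377i, |z|^2 = 0.1649
Iter 4: z = -0.3050 + -0.0085i, |z|^2 = 0.0931
Iter 5: z = -0.3741 + -0.0338i, |z|^2 = 0.1411
Iter 6: z = -0.3282 + -0.0137i, |z|^2 = 0.1079
Iter 7: z = -0.3595 + -0.0300i, |z|^2 = 0.1301
Iter 8: z = -0.3387 + -0.0174i, |z|^2 = 0.1150
Iter 9: z = -0.3526 + -0.0272i, |z|^2 = 0.1251
Iter 10: z = -0.3434 + -0.0198i, |z|^2 = 0.1183
Iter 11: z = -0.3495 + -0.0254i, |z|^2 = 0.1228
Iter 12: z = -0.3455 + -0.0213i, |z|^2 = 0.1198
Iter 13: z = -0.3481 + -0.0243i, |z|^2 = 0.1217
Iter 14: z = -0.3464 + -0.0221i, |z|^2 = 0.1205
Iter 15: z = -0.3475 + -0.0237i, |z|^2 = 0.1213
Iter 16: z = -0.3468 + -0.0225i, |z|^2 = 0.1208
Iter 17: z = -0.3472 + -0.0234i, |z|^2 = 0.1211
Iter 18: z = -0.3470 + -0.0228i, |z|^2 = 0.1209
Iter 19: z = -0.3471 + -0.0232i, |z|^2 = 0.1210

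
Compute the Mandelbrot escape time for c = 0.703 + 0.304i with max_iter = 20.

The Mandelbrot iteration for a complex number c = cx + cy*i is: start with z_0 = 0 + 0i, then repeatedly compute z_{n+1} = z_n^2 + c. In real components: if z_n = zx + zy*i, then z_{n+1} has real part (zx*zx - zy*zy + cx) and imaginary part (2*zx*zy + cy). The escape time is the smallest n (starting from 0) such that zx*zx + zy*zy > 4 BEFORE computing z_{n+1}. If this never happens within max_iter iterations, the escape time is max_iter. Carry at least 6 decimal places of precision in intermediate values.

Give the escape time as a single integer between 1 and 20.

z_0 = 0 + 0i, c = 0.7030 + 0.3040i
Iter 1: z = 0.7030 + 0.3040i, |z|^2 = 0.5866
Iter 2: z = 1.1048 + 0.7314i, |z|^2 = 1.7555
Iter 3: z = 1.3886 + 1.9201i, |z|^2 = 5.6151
Escaped at iteration 3

Answer: 3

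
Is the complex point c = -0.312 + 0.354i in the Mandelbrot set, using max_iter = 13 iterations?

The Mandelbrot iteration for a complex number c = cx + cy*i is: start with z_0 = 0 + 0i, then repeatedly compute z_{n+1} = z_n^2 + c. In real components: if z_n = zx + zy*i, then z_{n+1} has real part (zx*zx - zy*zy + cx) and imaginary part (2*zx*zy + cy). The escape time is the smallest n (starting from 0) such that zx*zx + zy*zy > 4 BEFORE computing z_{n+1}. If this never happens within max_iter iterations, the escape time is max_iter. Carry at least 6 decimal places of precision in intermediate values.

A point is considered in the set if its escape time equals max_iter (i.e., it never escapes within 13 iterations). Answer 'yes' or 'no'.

z_0 = 0 + 0i, c = -0.3120 + 0.3540i
Iter 1: z = -0.3120 + 0.3540i, |z|^2 = 0.2227
Iter 2: z = -0.3400 + 0.1331i, |z|^2 = 0.1333
Iter 3: z = -0.2141 + 0.2635i, |z|^2 = 0.1153
Iter 4: z = -0.3356 + 0.2412i, |z|^2 = 0.1708
Iter 5: z = -0.2575 + 0.1922i, |z|^2 = 0.1032
Iter 6: z = -0.2826 + 0.2550i, |z|^2 = 0.1449
Iter 7: z = -0.2972 + 0.2099i, |z|^2 = 0.1324
Iter 8: z = -0.2677 + 0.2293i, |z|^2 = 0.1242
Iter 9: z = -0.2929 + 0.2312i, |z|^2 = 0.1393
Iter 10: z = -0.2797 + 0.2185i, |z|^2 = 0.1260
Iter 11: z = -0.2815 + 0.2317i, |z|^2 = 0.1330
Iter 12: z = -0.2864 + 0.2235i, |z|^2 = 0.1320
Did not escape in 13 iterations → in set

Answer: yes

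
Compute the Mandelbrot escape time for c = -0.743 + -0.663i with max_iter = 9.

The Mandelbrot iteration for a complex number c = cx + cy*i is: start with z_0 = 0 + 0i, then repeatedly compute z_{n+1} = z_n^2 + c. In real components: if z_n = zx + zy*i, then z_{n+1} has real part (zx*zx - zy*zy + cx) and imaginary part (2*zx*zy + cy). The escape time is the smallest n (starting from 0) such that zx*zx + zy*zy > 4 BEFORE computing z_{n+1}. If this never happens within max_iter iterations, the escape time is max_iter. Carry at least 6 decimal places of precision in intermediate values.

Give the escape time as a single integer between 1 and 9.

Answer: 5

Derivation:
z_0 = 0 + 0i, c = -0.7430 + -0.6630i
Iter 1: z = -0.7430 + -0.6630i, |z|^2 = 0.9916
Iter 2: z = -0.6305 + 0.3222i, |z|^2 = 0.5014
Iter 3: z = -0.4493 + -1.0693i, |z|^2 = 1.3453
Iter 4: z = -1.6846 + 0.2978i, |z|^2 = 2.9267
Iter 5: z = 2.0063 + -1.6665i, |z|^2 = 6.8022
Escaped at iteration 5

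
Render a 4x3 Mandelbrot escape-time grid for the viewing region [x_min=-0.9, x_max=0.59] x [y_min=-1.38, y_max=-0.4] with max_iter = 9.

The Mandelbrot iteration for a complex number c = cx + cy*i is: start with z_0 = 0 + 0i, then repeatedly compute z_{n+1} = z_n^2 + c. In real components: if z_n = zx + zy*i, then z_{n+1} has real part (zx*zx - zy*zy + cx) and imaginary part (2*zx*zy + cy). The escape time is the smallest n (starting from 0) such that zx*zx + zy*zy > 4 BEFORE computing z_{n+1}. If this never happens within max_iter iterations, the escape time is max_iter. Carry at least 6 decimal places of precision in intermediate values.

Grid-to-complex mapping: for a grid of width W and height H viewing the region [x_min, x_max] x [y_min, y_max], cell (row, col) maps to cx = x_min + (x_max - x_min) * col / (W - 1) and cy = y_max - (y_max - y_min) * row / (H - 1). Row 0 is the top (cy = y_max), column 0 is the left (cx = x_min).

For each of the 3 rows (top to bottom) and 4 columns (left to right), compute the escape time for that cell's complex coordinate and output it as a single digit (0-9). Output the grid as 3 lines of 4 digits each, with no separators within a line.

Answer: 7994
3553
2222

Derivation:
(row=0, col=0): c = -0.9000 + -0.4000i → escape time 7
(row=0, col=1): c = -0.4033 + -0.4000i → escape time 9
(row=0, col=2): c = 0.0933 + -0.4000i → escape time 9
(row=0, col=3): c = 0.5900 + -0.4000i → escape time 4
(row=1, col=0): c = -0.9000 + -0.8900i → escape time 3
(row=1, col=1): c = -0.4033 + -0.8900i → escape time 5
(row=1, col=2): c = 0.0933 + -0.8900i → escape time 5
(row=1, col=3): c = 0.5900 + -0.8900i → escape time 3
(row=2, col=0): c = -0.9000 + -1.3800i → escape time 2
(row=2, col=1): c = -0.4033 + -1.3800i → escape time 2
(row=2, col=2): c = 0.0933 + -1.3800i → escape time 2
(row=2, col=3): c = 0.5900 + -1.3800i → escape time 2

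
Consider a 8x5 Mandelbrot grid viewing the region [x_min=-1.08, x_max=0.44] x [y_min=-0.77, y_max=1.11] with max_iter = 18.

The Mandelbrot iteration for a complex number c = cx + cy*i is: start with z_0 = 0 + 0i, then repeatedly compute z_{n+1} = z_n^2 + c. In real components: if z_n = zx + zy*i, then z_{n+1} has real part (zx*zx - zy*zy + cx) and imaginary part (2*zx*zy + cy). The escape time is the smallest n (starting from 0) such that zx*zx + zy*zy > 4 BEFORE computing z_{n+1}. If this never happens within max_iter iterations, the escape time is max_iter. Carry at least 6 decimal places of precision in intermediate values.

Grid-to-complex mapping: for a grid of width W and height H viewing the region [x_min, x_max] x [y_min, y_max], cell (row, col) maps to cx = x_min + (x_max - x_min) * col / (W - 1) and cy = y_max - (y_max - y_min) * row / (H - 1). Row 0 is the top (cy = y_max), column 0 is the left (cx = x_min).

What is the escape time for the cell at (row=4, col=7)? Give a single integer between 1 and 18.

z_0 = 0 + 0i, c = 0.4400 + -0.7700i
Iter 1: z = 0.4400 + -0.7700i, |z|^2 = 0.7865
Iter 2: z = 0.0407 + -1.4476i, |z|^2 = 2.0972
Iter 3: z = -1.6539 + -0.8878i, |z|^2 = 3.5236
Iter 4: z = 2.3871 + 2.1668i, |z|^2 = 10.3931
Escaped at iteration 4

Answer: 4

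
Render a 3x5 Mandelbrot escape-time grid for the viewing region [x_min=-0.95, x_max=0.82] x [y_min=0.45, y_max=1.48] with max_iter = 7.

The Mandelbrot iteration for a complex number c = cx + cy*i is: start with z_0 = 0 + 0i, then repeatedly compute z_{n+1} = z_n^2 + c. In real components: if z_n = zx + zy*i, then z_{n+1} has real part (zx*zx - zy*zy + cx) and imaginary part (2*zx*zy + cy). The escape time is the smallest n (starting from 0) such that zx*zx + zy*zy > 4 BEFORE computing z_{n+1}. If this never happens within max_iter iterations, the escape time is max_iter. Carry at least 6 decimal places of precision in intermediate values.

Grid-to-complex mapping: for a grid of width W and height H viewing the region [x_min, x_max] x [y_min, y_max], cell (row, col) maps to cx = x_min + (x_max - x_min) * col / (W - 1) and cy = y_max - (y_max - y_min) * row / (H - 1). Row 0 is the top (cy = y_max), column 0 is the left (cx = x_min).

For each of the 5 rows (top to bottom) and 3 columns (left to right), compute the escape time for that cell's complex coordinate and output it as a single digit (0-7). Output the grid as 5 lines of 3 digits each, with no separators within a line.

Answer: 222
332
372
472
673

Derivation:
(row=0, col=0): c = -0.9500 + 1.4800i → escape time 2
(row=0, col=1): c = -0.0650 + 1.4800i → escape time 2
(row=0, col=2): c = 0.8200 + 1.4800i → escape time 2
(row=1, col=0): c = -0.9500 + 1.2225i → escape time 3
(row=1, col=1): c = -0.0650 + 1.2225i → escape time 3
(row=1, col=2): c = 0.8200 + 1.2225i → escape time 2
(row=2, col=0): c = -0.9500 + 0.9650i → escape time 3
(row=2, col=1): c = -0.0650 + 0.9650i → escape time 7
(row=2, col=2): c = 0.8200 + 0.9650i → escape time 2
(row=3, col=0): c = -0.9500 + 0.7075i → escape time 4
(row=3, col=1): c = -0.0650 + 0.7075i → escape time 7
(row=3, col=2): c = 0.8200 + 0.7075i → escape time 2
(row=4, col=0): c = -0.9500 + 0.4500i → escape time 6
(row=4, col=1): c = -0.0650 + 0.4500i → escape time 7
(row=4, col=2): c = 0.8200 + 0.4500i → escape time 3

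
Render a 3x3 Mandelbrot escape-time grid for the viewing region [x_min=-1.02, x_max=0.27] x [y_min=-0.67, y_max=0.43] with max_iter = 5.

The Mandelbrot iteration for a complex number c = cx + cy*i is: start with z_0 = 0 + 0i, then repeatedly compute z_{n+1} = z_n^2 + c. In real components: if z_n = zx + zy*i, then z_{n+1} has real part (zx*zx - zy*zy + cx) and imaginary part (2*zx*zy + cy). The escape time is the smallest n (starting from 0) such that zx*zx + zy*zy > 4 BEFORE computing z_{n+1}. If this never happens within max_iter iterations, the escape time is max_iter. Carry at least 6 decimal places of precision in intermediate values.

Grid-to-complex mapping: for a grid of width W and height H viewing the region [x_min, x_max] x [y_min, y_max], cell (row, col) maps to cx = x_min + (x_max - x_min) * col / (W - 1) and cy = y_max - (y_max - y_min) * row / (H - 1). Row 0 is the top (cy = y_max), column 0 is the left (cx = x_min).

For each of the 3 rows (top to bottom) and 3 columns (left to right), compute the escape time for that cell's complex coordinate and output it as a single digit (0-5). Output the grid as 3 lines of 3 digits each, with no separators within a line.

(row=0, col=0): c = -1.0200 + 0.4300i → escape time 5
(row=0, col=1): c = -0.3750 + 0.4300i → escape time 5
(row=0, col=2): c = 0.2700 + 0.4300i → escape time 5
(row=1, col=0): c = -1.0200 + -0.1200i → escape time 5
(row=1, col=1): c = -0.3750 + -0.1200i → escape time 5
(row=1, col=2): c = 0.2700 + -0.1200i → escape time 5
(row=2, col=0): c = -1.0200 + -0.6700i → escape time 4
(row=2, col=1): c = -0.3750 + -0.6700i → escape time 5
(row=2, col=2): c = 0.2700 + -0.6700i → escape time 5

Answer: 555
555
455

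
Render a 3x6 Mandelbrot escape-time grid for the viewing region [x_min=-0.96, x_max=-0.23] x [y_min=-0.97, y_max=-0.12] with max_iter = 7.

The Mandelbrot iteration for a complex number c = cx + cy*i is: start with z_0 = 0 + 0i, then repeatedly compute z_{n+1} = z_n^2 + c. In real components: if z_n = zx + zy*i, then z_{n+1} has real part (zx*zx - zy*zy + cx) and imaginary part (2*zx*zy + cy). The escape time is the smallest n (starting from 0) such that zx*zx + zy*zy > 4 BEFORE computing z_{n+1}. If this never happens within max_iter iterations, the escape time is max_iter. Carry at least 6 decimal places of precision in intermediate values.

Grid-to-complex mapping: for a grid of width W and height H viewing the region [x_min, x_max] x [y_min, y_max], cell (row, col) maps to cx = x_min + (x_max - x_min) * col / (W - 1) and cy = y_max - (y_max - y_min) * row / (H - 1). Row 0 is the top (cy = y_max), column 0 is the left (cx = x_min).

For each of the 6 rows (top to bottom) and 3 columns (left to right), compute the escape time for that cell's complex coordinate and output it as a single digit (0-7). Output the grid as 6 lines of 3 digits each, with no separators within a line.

(row=0, col=0): c = -0.9600 + -0.1200i → escape time 7
(row=0, col=1): c = -0.5950 + -0.1200i → escape time 7
(row=0, col=2): c = -0.2300 + -0.1200i → escape time 7
(row=1, col=0): c = -0.9600 + -0.2900i → escape time 7
(row=1, col=1): c = -0.5950 + -0.2900i → escape time 7
(row=1, col=2): c = -0.2300 + -0.2900i → escape time 7
(row=2, col=0): c = -0.9600 + -0.4600i → escape time 5
(row=2, col=1): c = -0.5950 + -0.4600i → escape time 7
(row=2, col=2): c = -0.2300 + -0.4600i → escape time 7
(row=3, col=0): c = -0.9600 + -0.6300i → escape time 4
(row=3, col=1): c = -0.5950 + -0.6300i → escape time 7
(row=3, col=2): c = -0.2300 + -0.6300i → escape time 7
(row=4, col=0): c = -0.9600 + -0.8000i → escape time 3
(row=4, col=1): c = -0.5950 + -0.8000i → escape time 4
(row=4, col=2): c = -0.2300 + -0.8000i → escape time 7
(row=5, col=0): c = -0.9600 + -0.9700i → escape time 3
(row=5, col=1): c = -0.5950 + -0.9700i → escape time 4
(row=5, col=2): c = -0.2300 + -0.9700i → escape time 7

Answer: 777
777
577
477
347
347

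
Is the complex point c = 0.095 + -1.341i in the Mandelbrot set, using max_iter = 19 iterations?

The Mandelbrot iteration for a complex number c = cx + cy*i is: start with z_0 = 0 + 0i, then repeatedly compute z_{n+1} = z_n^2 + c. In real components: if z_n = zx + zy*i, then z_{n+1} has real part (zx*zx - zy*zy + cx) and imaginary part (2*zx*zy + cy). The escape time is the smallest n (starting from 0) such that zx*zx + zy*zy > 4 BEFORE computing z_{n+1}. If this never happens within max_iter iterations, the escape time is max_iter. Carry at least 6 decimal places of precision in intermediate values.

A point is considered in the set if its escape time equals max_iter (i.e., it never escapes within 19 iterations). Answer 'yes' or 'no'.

Answer: no

Derivation:
z_0 = 0 + 0i, c = 0.0950 + -1.3410i
Iter 1: z = 0.0950 + -1.3410i, |z|^2 = 1.8073
Iter 2: z = -1.6943 + -1.5958i, |z|^2 = 5.4170
Escaped at iteration 2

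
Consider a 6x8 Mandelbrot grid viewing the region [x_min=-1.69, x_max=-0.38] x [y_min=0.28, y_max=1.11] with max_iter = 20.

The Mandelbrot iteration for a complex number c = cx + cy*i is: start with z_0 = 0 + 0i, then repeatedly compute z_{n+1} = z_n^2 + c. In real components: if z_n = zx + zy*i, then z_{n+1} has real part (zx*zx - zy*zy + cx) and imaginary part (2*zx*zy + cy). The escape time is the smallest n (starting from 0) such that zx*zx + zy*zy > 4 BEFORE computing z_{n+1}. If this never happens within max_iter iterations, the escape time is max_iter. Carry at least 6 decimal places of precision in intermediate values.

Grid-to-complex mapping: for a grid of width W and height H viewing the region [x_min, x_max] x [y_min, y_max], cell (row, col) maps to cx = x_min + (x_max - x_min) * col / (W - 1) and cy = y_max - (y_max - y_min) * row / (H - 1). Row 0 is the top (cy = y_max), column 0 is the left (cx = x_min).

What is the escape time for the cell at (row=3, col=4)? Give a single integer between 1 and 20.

Answer: 5

Derivation:
z_0 = 0 + 0i, c = -0.6420 + 0.7543i
Iter 1: z = -0.6420 + 0.7543i, |z|^2 = 0.9811
Iter 2: z = -0.7988 + -0.2142i, |z|^2 = 0.6839
Iter 3: z = -0.0498 + 1.0965i, |z|^2 = 1.2048
Iter 4: z = -1.8419 + 0.6450i, |z|^2 = 3.8084
Iter 5: z = 2.3344 + -1.6217i, |z|^2 = 8.0793
Escaped at iteration 5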